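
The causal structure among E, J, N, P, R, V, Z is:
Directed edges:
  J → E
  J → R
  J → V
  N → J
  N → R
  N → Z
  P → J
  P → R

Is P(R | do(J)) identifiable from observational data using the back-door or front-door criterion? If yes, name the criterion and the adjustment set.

desc(J)\{J}={E,R,V}; candidates ⊆ {N,P,Z}.
size 0: {}; under {} J still reaches {N,P,R,Z} ∋ R.
size 1: {N}, {P}, {Z}; under {N} J still reaches {P,R} ∋ R.
{N,P}: J⊥R given {N,P} in G with J→· removed — back-door holds.
P(R|do(J)) = Σ_{N,P} P(R|J,N,P)·P(N,P).

P(R|do(J)): backdoor, adjust for {N, P}.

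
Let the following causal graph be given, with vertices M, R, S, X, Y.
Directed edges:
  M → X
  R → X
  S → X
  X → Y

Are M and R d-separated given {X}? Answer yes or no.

Bayes-Ball from M | {X} reaches {R,S}.
R ∈ reach(M|{X}) ⇒ M ⊥̸ R | {X}.

No — M and R are d-connected given {X}.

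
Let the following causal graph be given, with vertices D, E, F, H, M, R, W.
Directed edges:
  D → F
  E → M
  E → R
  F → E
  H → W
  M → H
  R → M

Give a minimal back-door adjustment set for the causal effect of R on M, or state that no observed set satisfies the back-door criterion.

desc(R)\{R}={H,M,W}; candidates ⊆ {D,E,F}.
size 0: {}; under {} R still reaches {D,E,F,H,M,W} ∋ M.
{E}: R⊥M given {E} in G with R→· removed — back-door holds.

R→M: minimal back-door set {E}.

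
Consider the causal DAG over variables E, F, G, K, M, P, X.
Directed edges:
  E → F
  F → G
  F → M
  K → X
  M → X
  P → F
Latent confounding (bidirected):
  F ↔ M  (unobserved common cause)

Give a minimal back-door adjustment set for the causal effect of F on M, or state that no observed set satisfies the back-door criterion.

F→M: no observed back-door set.

desc(F)\{F}={G,M,X}; candidates ⊆ {E,K,P}.
F↔M: latent back-door arc(s) into F.
size 0: {}; under {} F still reaches {E,M,P,X} ∋ M.
size 1: {E}, {K}, {P}; under {E} F still reaches {M,P,X} ∋ M.
size 2: {E,K}, {E,P}, {K,P}; under {E,K} F still reaches {M,P,X} ∋ M.
F↔M cannot be blocked by any observed set — no back-door set.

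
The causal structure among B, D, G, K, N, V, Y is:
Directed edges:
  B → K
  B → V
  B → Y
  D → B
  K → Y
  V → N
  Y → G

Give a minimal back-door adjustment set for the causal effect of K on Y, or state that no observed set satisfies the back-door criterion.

K→Y: minimal back-door set {B}.

desc(K)\{K}={G,Y}; candidates ⊆ {B,D,N,V}.
size 0: {}; under {} K still reaches {B,D,G,N,V,Y} ∋ Y.
{B}: K⊥Y given {B} in G with K→· removed — back-door holds.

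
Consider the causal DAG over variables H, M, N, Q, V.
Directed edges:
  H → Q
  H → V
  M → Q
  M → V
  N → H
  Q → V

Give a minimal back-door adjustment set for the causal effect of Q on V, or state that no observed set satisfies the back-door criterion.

desc(Q)\{Q}={V}; candidates ⊆ {H,M,N}.
size 0: {}; under {} Q still reaches {H,M,N,V} ∋ V.
size 1: {H}, {M}, {N}; under {H} Q still reaches {M,V} ∋ V.
{H,M}: Q⊥V given {H,M} in G with Q→· removed — back-door holds.

Q→V: minimal back-door set {H, M}.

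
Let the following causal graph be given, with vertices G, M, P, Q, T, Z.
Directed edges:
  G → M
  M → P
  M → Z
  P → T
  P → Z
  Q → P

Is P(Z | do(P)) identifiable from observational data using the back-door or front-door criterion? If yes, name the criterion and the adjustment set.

desc(P)\{P}={T,Z}; candidates ⊆ {G,M,Q}.
size 0: {}; under {} P still reaches {G,M,Q,Z} ∋ Z.
{M}: P⊥Z given {M} in G with P→· removed — back-door holds.
P(Z|do(P)) = Σ_{M} P(Z|P,M)·P(M).

P(Z|do(P)): backdoor, adjust for {M}.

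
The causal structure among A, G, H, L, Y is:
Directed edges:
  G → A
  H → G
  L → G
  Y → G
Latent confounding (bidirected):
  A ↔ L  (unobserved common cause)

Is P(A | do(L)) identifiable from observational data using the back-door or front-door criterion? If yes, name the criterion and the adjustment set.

P(A|do(L)): frontdoor, adjust for {G}.

desc(L)\{L}={A,G}; candidates ⊆ {H,Y}.
L↔A: latent back-door arc(s) into L.
size 0: {}; under {} L still reaches {A} ∋ A.
size 1: {H}, {Y}; under {H} L still reaches {A} ∋ A.
size 2: {H,Y}; under {H,Y} L still reaches {A} ∋ A.
L↔A cannot be blocked by any observed set — no back-door set.
{G}: (i) intercepts every directed L→A path; (ii) no back-door L→{G}; (iii) {L} blocks every back-door {G}→A. Front-door holds.
P(A|do(L)) = Σ_{G} P(G|L) Σ_{L'} P(A|G,L')P(L').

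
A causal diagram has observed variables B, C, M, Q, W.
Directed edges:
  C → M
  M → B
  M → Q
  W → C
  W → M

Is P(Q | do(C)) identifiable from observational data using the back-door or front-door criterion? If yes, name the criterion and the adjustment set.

desc(C)\{C}={B,M,Q}; candidates ⊆ {W}.
size 0: {}; under {} C still reaches {B,M,Q,W} ∋ Q.
{W}: C⊥Q given {W} in G with C→· removed — back-door holds.
P(Q|do(C)) = Σ_{W} P(Q|C,W)·P(W).

P(Q|do(C)): backdoor, adjust for {W}.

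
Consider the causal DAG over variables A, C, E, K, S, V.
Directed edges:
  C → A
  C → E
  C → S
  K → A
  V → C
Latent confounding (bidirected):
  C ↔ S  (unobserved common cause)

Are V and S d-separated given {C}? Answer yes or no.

Bayes-Ball from V | {C} reaches {S}.
S ∈ reach(V|{C}) ⇒ V ⊥̸ S | {C}.

No — V and S are d-connected given {C}.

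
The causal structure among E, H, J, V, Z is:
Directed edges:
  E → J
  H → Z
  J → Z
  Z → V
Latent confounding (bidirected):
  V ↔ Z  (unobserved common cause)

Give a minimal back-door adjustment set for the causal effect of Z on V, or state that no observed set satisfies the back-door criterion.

desc(Z)\{Z}={V}; candidates ⊆ {E,H,J}.
Z↔V: latent back-door arc(s) into Z.
size 0: {}; under {} Z still reaches {E,H,J,V} ∋ V.
size 1: {E}, {H}, {J}; under {E} Z still reaches {H,J,V} ∋ V.
size 2: {E,H}, {E,J}, {H,J}; under {E,H} Z still reaches {J,V} ∋ V.
Z↔V cannot be blocked by any observed set — no back-door set.

Z→V: no observed back-door set.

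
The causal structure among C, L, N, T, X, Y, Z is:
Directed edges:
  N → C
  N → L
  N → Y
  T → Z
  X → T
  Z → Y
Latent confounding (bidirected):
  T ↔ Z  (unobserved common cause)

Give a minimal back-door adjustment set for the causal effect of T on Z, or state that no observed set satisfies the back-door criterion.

desc(T)\{T}={Y,Z}; candidates ⊆ {C,L,N,X}.
T↔Z: latent back-door arc(s) into T.
size 0: {}; under {} T still reaches {X,Y,Z} ∋ Z.
size 1: {C}, {L}, {N} …(+1); under {C} T still reaches {X,Y,Z} ∋ Z.
size 2: {C,L}, {C,N}, {C,X} …(+3); under {C,L} T still reaches {X,Y,Z} ∋ Z.
T↔Z cannot be blocked by any observed set — no back-door set.

T→Z: no observed back-door set.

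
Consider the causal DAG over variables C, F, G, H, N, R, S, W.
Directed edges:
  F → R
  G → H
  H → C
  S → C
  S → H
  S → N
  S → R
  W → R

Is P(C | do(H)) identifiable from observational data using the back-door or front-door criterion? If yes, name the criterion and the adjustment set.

desc(H)\{H}={C}; candidates ⊆ {F,G,N,R,S,W}.
size 0: {}; under {} H still reaches {C,G,N,R,S} ∋ C.
{S}: H⊥C given {S} in G with H→· removed — back-door holds.
P(C|do(H)) = Σ_{S} P(C|H,S)·P(S).

P(C|do(H)): backdoor, adjust for {S}.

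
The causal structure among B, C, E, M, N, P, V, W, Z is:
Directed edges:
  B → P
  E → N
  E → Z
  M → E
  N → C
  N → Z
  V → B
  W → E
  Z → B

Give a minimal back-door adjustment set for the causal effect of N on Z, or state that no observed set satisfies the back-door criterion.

desc(N)\{N}={B,C,P,Z}; candidates ⊆ {E,M,V,W}.
size 0: {}; under {} N still reaches {B,E,M,P,W,Z} ∋ Z.
{E}: N⊥Z given {E} in G with N→· removed — back-door holds.

N→Z: minimal back-door set {E}.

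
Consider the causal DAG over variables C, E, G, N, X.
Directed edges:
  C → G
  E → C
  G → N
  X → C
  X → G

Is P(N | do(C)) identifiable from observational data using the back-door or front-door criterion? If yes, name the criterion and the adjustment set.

P(N|do(C)): backdoor, adjust for {X}.

desc(C)\{C}={G,N}; candidates ⊆ {E,X}.
size 0: {}; under {} C still reaches {E,G,N,X} ∋ N.
{X}: C⊥N given {X} in G with C→· removed — back-door holds.
P(N|do(C)) = Σ_{X} P(N|C,X)·P(X).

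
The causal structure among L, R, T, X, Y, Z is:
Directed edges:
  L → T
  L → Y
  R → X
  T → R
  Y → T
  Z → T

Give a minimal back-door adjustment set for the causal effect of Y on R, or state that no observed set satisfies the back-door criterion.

desc(Y)\{Y}={R,T,X}; candidates ⊆ {L,Z}.
size 0: {}; under {} Y still reaches {L,R,T,X} ∋ R.
{L}: Y⊥R given {L} in G with Y→· removed — back-door holds.

Y→R: minimal back-door set {L}.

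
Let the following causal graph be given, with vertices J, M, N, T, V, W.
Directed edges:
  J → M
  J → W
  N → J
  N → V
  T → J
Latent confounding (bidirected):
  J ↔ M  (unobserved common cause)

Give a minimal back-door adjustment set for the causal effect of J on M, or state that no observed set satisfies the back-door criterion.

desc(J)\{J}={M,W}; candidates ⊆ {N,T,V}.
J↔M: latent back-door arc(s) into J.
size 0: {}; under {} J still reaches {M,N,T,V} ∋ M.
size 1: {N}, {T}, {V}; under {N} J still reaches {M,T} ∋ M.
size 2: {N,T}, {N,V}, {T,V}; under {N,T} J still reaches {M} ∋ M.
J↔M cannot be blocked by any observed set — no back-door set.

J→M: no observed back-door set.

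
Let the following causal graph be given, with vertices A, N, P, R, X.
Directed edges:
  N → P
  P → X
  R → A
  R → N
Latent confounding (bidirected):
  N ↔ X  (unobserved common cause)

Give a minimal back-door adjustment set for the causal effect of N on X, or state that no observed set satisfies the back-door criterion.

N→X: no observed back-door set.

desc(N)\{N}={P,X}; candidates ⊆ {A,R}.
N↔X: latent back-door arc(s) into N.
size 0: {}; under {} N still reaches {A,R,X} ∋ X.
size 1: {A}, {R}; under {A} N still reaches {R,X} ∋ X.
size 2: {A,R}; under {A,R} N still reaches {X} ∋ X.
N↔X cannot be blocked by any observed set — no back-door set.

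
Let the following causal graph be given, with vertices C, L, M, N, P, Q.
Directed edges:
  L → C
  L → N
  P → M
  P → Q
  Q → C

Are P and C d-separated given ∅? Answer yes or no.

Bayes-Ball from P | ∅ reaches {C,M,Q}.
C ∈ reach(P|∅) ⇒ P ⊥̸ C | ∅.

No — P and C are d-connected given ∅.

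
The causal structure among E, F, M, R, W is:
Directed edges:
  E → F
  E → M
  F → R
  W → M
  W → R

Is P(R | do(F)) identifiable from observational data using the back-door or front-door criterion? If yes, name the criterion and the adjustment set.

P(R|do(F)): backdoor, adjust for ∅.

desc(F)\{F}={R}; candidates ⊆ {E,M,W}.
∅: F⊥R given ∅ in G with F→· removed — back-door holds.
P(R|do(F)) = P(R|F) — no adjustment needed.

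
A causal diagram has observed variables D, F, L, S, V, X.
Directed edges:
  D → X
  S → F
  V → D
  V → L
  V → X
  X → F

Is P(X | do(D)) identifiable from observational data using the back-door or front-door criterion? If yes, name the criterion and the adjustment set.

P(X|do(D)): backdoor, adjust for {V}.

desc(D)\{D}={F,X}; candidates ⊆ {L,S,V}.
size 0: {}; under {} D still reaches {F,L,V,X} ∋ X.
{V}: D⊥X given {V} in G with D→· removed — back-door holds.
P(X|do(D)) = Σ_{V} P(X|D,V)·P(V).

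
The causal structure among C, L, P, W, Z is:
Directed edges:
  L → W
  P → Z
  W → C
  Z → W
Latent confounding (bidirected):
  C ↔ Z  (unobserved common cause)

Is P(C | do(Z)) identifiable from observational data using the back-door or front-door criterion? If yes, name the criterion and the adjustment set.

desc(Z)\{Z}={C,W}; candidates ⊆ {L,P}.
Z↔C: latent back-door arc(s) into Z.
size 0: {}; under {} Z still reaches {C,P} ∋ C.
size 1: {L}, {P}; under {L} Z still reaches {C,P} ∋ C.
size 2: {L,P}; under {L,P} Z still reaches {C} ∋ C.
Z↔C cannot be blocked by any observed set — no back-door set.
{W}: (i) intercepts every directed Z→C path; (ii) no back-door Z→{W}; (iii) {Z} blocks every back-door {W}→C. Front-door holds.
P(C|do(Z)) = Σ_{W} P(W|Z) Σ_{Z'} P(C|W,Z')P(Z').

P(C|do(Z)): frontdoor, adjust for {W}.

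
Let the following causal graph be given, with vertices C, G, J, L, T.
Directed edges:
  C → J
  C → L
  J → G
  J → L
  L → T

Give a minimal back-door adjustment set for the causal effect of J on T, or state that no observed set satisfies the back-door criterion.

desc(J)\{J}={G,L,T}; candidates ⊆ {C}.
size 0: {}; under {} J still reaches {C,L,T} ∋ T.
{C}: J⊥T given {C} in G with J→· removed — back-door holds.

J→T: minimal back-door set {C}.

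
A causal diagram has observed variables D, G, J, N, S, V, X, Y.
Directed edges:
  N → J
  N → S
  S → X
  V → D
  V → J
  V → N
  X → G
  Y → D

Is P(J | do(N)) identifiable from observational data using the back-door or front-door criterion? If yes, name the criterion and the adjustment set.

desc(N)\{N}={G,J,S,X}; candidates ⊆ {D,V,Y}.
size 0: {}; under {} N still reaches {D,J,V} ∋ J.
{V}: N⊥J given {V} in G with N→· removed — back-door holds.
P(J|do(N)) = Σ_{V} P(J|N,V)·P(V).

P(J|do(N)): backdoor, adjust for {V}.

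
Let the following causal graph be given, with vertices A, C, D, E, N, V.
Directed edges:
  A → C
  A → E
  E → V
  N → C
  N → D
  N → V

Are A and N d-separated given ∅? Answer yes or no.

Bayes-Ball from A | ∅ reaches {C,E,V}.
N ∉ reach(A|∅) ⇒ A ⊥ N | ∅.

Yes — A ⊥ N | ∅.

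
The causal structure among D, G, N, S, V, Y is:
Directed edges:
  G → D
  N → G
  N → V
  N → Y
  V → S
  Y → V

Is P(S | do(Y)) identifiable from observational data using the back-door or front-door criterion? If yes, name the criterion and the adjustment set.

desc(Y)\{Y}={S,V}; candidates ⊆ {D,G,N}.
size 0: {}; under {} Y still reaches {D,G,N,S,V} ∋ S.
{N}: Y⊥S given {N} in G with Y→· removed — back-door holds.
P(S|do(Y)) = Σ_{N} P(S|Y,N)·P(N).

P(S|do(Y)): backdoor, adjust for {N}.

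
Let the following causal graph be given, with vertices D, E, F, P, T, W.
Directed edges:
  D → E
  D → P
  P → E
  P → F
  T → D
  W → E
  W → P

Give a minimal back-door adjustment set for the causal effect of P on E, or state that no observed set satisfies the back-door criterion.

desc(P)\{P}={E,F}; candidates ⊆ {D,T,W}.
size 0: {}; under {} P still reaches {D,E,T,W} ∋ E.
size 1: {D}, {T}, {W}; under {D} P still reaches {E,W} ∋ E.
{D,W}: P⊥E given {D,W} in G with P→· removed — back-door holds.

P→E: minimal back-door set {D, W}.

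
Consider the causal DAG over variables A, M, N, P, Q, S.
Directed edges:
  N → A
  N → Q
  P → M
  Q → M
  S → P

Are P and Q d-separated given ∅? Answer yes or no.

Bayes-Ball from P | ∅ reaches {M,S}.
Q ∉ reach(P|∅) ⇒ P ⊥ Q | ∅.

Yes — P ⊥ Q | ∅.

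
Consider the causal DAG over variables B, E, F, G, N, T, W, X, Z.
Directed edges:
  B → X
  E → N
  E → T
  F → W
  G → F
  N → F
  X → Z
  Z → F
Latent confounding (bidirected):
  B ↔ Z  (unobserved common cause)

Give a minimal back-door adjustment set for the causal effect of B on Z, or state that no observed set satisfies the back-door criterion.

B→Z: no observed back-door set.

desc(B)\{B}={F,W,X,Z}; candidates ⊆ {E,G,N,T}.
B↔Z: latent back-door arc(s) into B.
size 0: {}; under {} B still reaches {F,W,Z} ∋ Z.
size 1: {E}, {G}, {N} …(+1); under {E} B still reaches {F,W,Z} ∋ Z.
size 2: {E,G}, {E,N}, {E,T} …(+3); under {E,G} B still reaches {F,W,Z} ∋ Z.
B↔Z cannot be blocked by any observed set — no back-door set.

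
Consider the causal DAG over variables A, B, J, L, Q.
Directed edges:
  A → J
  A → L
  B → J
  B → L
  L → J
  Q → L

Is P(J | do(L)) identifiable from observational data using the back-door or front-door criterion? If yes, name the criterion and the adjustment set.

desc(L)\{L}={J}; candidates ⊆ {A,B,Q}.
size 0: {}; under {} L still reaches {A,B,J,Q} ∋ J.
size 1: {A}, {B}, {Q}; under {A} L still reaches {B,J,Q} ∋ J.
{A,B}: L⊥J given {A,B} in G with L→· removed — back-door holds.
P(J|do(L)) = Σ_{A,B} P(J|L,A,B)·P(A,B).

P(J|do(L)): backdoor, adjust for {A, B}.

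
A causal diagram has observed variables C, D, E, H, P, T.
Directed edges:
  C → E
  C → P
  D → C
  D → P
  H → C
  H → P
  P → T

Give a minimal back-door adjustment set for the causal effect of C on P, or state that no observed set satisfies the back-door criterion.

C→P: minimal back-door set {D, H}.

desc(C)\{C}={E,P,T}; candidates ⊆ {D,H}.
size 0: {}; under {} C still reaches {D,H,P,T} ∋ P.
size 1: {D}, {H}; under {D} C still reaches {H,P,T} ∋ P.
{D,H}: C⊥P given {D,H} in G with C→· removed — back-door holds.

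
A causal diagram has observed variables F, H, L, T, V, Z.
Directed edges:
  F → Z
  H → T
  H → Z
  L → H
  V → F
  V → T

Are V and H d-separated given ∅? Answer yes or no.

Bayes-Ball from V | ∅ reaches {F,T,Z}.
H ∉ reach(V|∅) ⇒ V ⊥ H | ∅.

Yes — V ⊥ H | ∅.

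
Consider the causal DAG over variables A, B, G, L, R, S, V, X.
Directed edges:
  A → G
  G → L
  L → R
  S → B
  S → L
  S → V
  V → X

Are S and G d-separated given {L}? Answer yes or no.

No — S and G are d-connected given {L}.

Bayes-Ball from S | {L} reaches {A,B,G,V,X}.
G ∈ reach(S|{L}) ⇒ S ⊥̸ G | {L}.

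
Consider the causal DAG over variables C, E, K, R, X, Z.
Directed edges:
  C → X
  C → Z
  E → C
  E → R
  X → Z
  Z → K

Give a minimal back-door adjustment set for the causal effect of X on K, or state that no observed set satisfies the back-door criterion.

desc(X)\{X}={K,Z}; candidates ⊆ {C,E,R}.
size 0: {}; under {} X still reaches {C,E,K,R,Z} ∋ K.
{C}: X⊥K given {C} in G with X→· removed — back-door holds.

X→K: minimal back-door set {C}.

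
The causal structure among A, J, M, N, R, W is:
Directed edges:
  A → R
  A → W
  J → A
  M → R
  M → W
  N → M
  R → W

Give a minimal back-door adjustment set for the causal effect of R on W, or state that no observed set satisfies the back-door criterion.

R→W: minimal back-door set {A, M}.

desc(R)\{R}={W}; candidates ⊆ {A,J,M,N}.
size 0: {}; under {} R still reaches {A,J,M,N,W} ∋ W.
size 1: {A}, {J}, {M} …(+1); under {A} R still reaches {M,N,W} ∋ W.
{A,M}: R⊥W given {A,M} in G with R→· removed — back-door holds.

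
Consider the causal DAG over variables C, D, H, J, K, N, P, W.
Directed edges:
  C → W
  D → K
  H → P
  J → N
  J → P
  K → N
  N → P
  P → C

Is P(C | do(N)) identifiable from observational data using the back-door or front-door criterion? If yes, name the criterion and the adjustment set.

P(C|do(N)): backdoor, adjust for {J}.

desc(N)\{N}={C,P,W}; candidates ⊆ {D,H,J,K}.
size 0: {}; under {} N still reaches {C,D,J,K,P,W} ∋ C.
{J}: N⊥C given {J} in G with N→· removed — back-door holds.
P(C|do(N)) = Σ_{J} P(C|N,J)·P(J).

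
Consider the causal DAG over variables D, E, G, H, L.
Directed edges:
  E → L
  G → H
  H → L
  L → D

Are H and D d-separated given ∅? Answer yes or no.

Bayes-Ball from H | ∅ reaches {D,G,L}.
D ∈ reach(H|∅) ⇒ H ⊥̸ D | ∅.

No — H and D are d-connected given ∅.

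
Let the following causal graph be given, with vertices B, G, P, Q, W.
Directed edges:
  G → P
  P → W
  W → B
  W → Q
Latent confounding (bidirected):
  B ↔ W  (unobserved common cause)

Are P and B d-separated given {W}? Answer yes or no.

No — P and B are d-connected given {W}.

Bayes-Ball from P | {W} reaches {B,G}.
B ∈ reach(P|{W}) ⇒ P ⊥̸ B | {W}.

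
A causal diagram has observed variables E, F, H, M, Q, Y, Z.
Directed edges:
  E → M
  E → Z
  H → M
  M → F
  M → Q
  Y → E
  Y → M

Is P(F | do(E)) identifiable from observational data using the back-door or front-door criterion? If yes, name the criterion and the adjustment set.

P(F|do(E)): backdoor, adjust for {Y}.

desc(E)\{E}={F,M,Q,Z}; candidates ⊆ {H,Y}.
size 0: {}; under {} E still reaches {F,M,Q,Y} ∋ F.
{Y}: E⊥F given {Y} in G with E→· removed — back-door holds.
P(F|do(E)) = Σ_{Y} P(F|E,Y)·P(Y).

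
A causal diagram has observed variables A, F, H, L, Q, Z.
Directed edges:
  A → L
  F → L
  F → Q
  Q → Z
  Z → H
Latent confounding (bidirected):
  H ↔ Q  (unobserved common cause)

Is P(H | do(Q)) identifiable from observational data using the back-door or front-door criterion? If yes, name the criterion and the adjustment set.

P(H|do(Q)): frontdoor, adjust for {Z}.

desc(Q)\{Q}={H,Z}; candidates ⊆ {A,F,L}.
Q↔H: latent back-door arc(s) into Q.
size 0: {}; under {} Q still reaches {F,H,L} ∋ H.
size 1: {A}, {F}, {L}; under {A} Q still reaches {F,H,L} ∋ H.
size 2: {A,F}, {A,L}, {F,L}; under {A,F} Q still reaches {H} ∋ H.
Q↔H cannot be blocked by any observed set — no back-door set.
{Z}: (i) intercepts every directed Q→H path; (ii) no back-door Q→{Z}; (iii) {Q} blocks every back-door {Z}→H. Front-door holds.
P(H|do(Q)) = Σ_{Z} P(Z|Q) Σ_{Q'} P(H|Z,Q')P(Q').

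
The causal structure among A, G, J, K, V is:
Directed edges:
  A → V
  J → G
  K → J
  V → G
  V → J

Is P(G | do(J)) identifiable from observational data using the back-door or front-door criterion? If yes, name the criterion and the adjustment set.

P(G|do(J)): backdoor, adjust for {V}.

desc(J)\{J}={G}; candidates ⊆ {A,K,V}.
size 0: {}; under {} J still reaches {A,G,K,V} ∋ G.
{V}: J⊥G given {V} in G with J→· removed — back-door holds.
P(G|do(J)) = Σ_{V} P(G|J,V)·P(V).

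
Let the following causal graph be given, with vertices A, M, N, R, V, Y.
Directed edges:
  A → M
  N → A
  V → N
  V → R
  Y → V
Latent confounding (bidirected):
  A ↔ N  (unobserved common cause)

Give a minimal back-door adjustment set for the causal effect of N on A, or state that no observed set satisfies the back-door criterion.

N→A: no observed back-door set.

desc(N)\{N}={A,M}; candidates ⊆ {R,V,Y}.
N↔A: latent back-door arc(s) into N.
size 0: {}; under {} N still reaches {A,M,R,V,Y} ∋ A.
size 1: {R}, {V}, {Y}; under {R} N still reaches {A,M,V,Y} ∋ A.
size 2: {R,V}, {R,Y}, {V,Y}; under {R,V} N still reaches {A,M} ∋ A.
N↔A cannot be blocked by any observed set — no back-door set.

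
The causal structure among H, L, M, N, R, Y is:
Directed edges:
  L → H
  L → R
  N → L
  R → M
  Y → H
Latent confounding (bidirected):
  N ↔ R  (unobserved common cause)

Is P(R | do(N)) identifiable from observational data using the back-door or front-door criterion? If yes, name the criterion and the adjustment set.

P(R|do(N)): frontdoor, adjust for {L}.

desc(N)\{N}={H,L,M,R}; candidates ⊆ {Y}.
N↔R: latent back-door arc(s) into N.
size 0: {}; under {} N still reaches {M,R} ∋ R.
size 1: {Y}; under {Y} N still reaches {M,R} ∋ R.
N↔R cannot be blocked by any observed set — no back-door set.
{L}: (i) intercepts every directed N→R path; (ii) no back-door N→{L}; (iii) {N} blocks every back-door {L}→R. Front-door holds.
P(R|do(N)) = Σ_{L} P(L|N) Σ_{N'} P(R|L,N')P(N').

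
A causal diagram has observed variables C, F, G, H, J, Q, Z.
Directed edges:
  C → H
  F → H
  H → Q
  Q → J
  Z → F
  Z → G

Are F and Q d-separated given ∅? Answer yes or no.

Bayes-Ball from F | ∅ reaches {G,H,J,Q,Z}.
Q ∈ reach(F|∅) ⇒ F ⊥̸ Q | ∅.

No — F and Q are d-connected given ∅.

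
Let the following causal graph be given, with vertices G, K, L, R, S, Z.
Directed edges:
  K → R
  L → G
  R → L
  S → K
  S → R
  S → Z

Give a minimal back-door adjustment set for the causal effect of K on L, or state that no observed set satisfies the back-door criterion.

K→L: minimal back-door set {S}.

desc(K)\{K}={G,L,R}; candidates ⊆ {S,Z}.
size 0: {}; under {} K still reaches {G,L,R,S,Z} ∋ L.
{S}: K⊥L given {S} in G with K→· removed — back-door holds.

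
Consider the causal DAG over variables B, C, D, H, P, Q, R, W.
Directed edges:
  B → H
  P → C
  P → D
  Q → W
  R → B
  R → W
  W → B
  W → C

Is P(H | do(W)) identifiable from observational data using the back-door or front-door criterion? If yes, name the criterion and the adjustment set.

P(H|do(W)): backdoor, adjust for {R}.

desc(W)\{W}={B,C,H}; candidates ⊆ {D,P,Q,R}.
size 0: {}; under {} W still reaches {B,H,Q,R} ∋ H.
{R}: W⊥H given {R} in G with W→· removed — back-door holds.
P(H|do(W)) = Σ_{R} P(H|W,R)·P(R).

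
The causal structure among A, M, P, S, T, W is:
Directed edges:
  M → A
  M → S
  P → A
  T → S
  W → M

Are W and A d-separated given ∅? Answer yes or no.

No — W and A are d-connected given ∅.

Bayes-Ball from W | ∅ reaches {A,M,S}.
A ∈ reach(W|∅) ⇒ W ⊥̸ A | ∅.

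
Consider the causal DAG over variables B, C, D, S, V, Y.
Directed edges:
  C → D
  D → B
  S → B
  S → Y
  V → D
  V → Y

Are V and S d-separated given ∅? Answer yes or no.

Yes — V ⊥ S | ∅.

Bayes-Ball from V | ∅ reaches {B,D,Y}.
S ∉ reach(V|∅) ⇒ V ⊥ S | ∅.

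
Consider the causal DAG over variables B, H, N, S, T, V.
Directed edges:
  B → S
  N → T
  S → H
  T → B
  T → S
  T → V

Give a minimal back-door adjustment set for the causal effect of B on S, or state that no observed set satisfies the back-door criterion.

desc(B)\{B}={H,S}; candidates ⊆ {N,T,V}.
size 0: {}; under {} B still reaches {H,N,S,T,V} ∋ S.
{T}: B⊥S given {T} in G with B→· removed — back-door holds.

B→S: minimal back-door set {T}.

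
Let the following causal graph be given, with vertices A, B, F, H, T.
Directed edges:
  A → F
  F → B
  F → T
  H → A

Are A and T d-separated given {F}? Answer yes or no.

Bayes-Ball from A | {F} reaches {H}.
T ∉ reach(A|{F}) ⇒ A ⊥ T | {F}.

Yes — A ⊥ T | {F}.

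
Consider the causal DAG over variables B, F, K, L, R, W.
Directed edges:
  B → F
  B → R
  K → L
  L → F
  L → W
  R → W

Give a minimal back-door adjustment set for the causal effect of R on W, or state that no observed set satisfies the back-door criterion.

desc(R)\{R}={W}; candidates ⊆ {B,F,K,L}.
∅: R⊥W given ∅ in G with R→· removed — back-door holds.

R→W: minimal back-door set ∅.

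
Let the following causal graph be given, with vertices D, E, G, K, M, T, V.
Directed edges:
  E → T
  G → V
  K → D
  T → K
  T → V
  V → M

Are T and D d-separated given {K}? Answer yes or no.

Bayes-Ball from T | {K} reaches {E,M,V}.
D ∉ reach(T|{K}) ⇒ T ⊥ D | {K}.

Yes — T ⊥ D | {K}.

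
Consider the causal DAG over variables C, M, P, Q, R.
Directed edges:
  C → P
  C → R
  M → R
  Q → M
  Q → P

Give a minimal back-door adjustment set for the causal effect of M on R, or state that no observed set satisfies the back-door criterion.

M→R: minimal back-door set ∅.

desc(M)\{M}={R}; candidates ⊆ {C,P,Q}.
∅: M⊥R given ∅ in G with M→· removed — back-door holds.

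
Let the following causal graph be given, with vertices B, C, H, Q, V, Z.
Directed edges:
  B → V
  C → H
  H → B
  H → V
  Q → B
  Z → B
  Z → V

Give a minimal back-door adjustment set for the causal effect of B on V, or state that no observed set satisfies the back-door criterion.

desc(B)\{B}={V}; candidates ⊆ {C,H,Q,Z}.
size 0: {}; under {} B still reaches {C,H,Q,V,Z} ∋ V.
size 1: {C}, {H}, {Q} …(+1); under {C} B still reaches {H,Q,V,Z} ∋ V.
{H,Z}: B⊥V given {H,Z} in G with B→· removed — back-door holds.

B→V: minimal back-door set {H, Z}.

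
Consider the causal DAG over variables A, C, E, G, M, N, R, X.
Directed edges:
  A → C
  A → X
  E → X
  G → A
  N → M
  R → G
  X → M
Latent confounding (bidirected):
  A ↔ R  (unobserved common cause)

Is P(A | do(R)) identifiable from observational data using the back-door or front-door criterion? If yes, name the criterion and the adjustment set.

desc(R)\{R}={A,C,G,M,X}; candidates ⊆ {E,N}.
R↔A: latent back-door arc(s) into R.
size 0: {}; under {} R still reaches {A,C,M,X} ∋ A.
size 1: {E}, {N}; under {E} R still reaches {A,C,M,X} ∋ A.
size 2: {E,N}; under {E,N} R still reaches {A,C,M,X} ∋ A.
R↔A cannot be blocked by any observed set — no back-door set.
{G}: (i) intercepts every directed R→A path; (ii) no back-door R→{G}; (iii) {R} blocks every back-door {G}→A. Front-door holds.
P(A|do(R)) = Σ_{G} P(G|R) Σ_{R'} P(A|G,R')P(R').

P(A|do(R)): frontdoor, adjust for {G}.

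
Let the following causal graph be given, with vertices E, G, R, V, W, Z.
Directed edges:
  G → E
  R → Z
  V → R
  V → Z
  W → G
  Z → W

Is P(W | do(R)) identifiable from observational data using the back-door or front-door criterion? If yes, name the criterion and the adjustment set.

P(W|do(R)): backdoor, adjust for {V}.

desc(R)\{R}={E,G,W,Z}; candidates ⊆ {V}.
size 0: {}; under {} R still reaches {E,G,V,W,Z} ∋ W.
{V}: R⊥W given {V} in G with R→· removed — back-door holds.
P(W|do(R)) = Σ_{V} P(W|R,V)·P(V).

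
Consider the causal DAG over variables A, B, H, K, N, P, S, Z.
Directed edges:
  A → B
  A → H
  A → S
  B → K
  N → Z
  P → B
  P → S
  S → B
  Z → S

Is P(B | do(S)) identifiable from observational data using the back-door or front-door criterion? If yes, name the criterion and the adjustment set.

desc(S)\{S}={B,K}; candidates ⊆ {A,H,N,P,Z}.
size 0: {}; under {} S still reaches {A,B,H,K,N,P,Z} ∋ B.
size 1: {A}, {H}, {N} …(+2); under {A} S still reaches {B,K,N,P,Z} ∋ B.
{A,P}: S⊥B given {A,P} in G with S→· removed — back-door holds.
P(B|do(S)) = Σ_{A,P} P(B|S,A,P)·P(A,P).

P(B|do(S)): backdoor, adjust for {A, P}.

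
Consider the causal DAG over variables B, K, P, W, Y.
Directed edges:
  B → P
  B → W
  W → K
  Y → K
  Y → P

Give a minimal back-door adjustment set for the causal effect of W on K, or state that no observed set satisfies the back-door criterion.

desc(W)\{W}={K}; candidates ⊆ {B,P,Y}.
∅: W⊥K given ∅ in G with W→· removed — back-door holds.

W→K: minimal back-door set ∅.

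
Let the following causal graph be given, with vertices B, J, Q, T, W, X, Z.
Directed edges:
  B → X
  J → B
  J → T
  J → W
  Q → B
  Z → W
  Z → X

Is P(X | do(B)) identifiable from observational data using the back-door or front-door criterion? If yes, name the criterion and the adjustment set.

desc(B)\{B}={X}; candidates ⊆ {J,Q,T,W,Z}.
∅: B⊥X given ∅ in G with B→· removed — back-door holds.
P(X|do(B)) = P(X|B) — no adjustment needed.

P(X|do(B)): backdoor, adjust for ∅.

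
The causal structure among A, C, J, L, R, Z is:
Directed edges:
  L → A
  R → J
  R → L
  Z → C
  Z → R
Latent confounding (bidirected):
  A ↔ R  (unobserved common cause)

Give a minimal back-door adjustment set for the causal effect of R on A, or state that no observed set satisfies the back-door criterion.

R→A: no observed back-door set.

desc(R)\{R}={A,J,L}; candidates ⊆ {C,Z}.
R↔A: latent back-door arc(s) into R.
size 0: {}; under {} R still reaches {A,C,Z} ∋ A.
size 1: {C}, {Z}; under {C} R still reaches {A,Z} ∋ A.
size 2: {C,Z}; under {C,Z} R still reaches {A} ∋ A.
R↔A cannot be blocked by any observed set — no back-door set.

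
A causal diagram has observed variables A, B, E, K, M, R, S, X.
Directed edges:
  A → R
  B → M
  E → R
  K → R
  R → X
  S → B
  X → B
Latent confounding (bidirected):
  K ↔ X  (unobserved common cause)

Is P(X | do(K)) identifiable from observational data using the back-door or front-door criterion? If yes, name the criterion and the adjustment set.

P(X|do(K)): frontdoor, adjust for {R}.

desc(K)\{K}={B,M,R,X}; candidates ⊆ {A,E,S}.
K↔X: latent back-door arc(s) into K.
size 0: {}; under {} K still reaches {B,M,X} ∋ X.
size 1: {A}, {E}, {S}; under {A} K still reaches {B,M,X} ∋ X.
size 2: {A,E}, {A,S}, {E,S}; under {A,E} K still reaches {B,M,X} ∋ X.
K↔X cannot be blocked by any observed set — no back-door set.
{R}: (i) intercepts every directed K→X path; (ii) no back-door K→{R}; (iii) {K} blocks every back-door {R}→X. Front-door holds.
P(X|do(K)) = Σ_{R} P(R|K) Σ_{K'} P(X|R,K')P(K').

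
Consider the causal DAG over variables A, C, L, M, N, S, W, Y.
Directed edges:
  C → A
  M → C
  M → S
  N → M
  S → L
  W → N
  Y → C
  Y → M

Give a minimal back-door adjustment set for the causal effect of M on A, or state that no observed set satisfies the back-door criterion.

M→A: minimal back-door set {Y}.

desc(M)\{M}={A,C,L,S}; candidates ⊆ {N,W,Y}.
size 0: {}; under {} M still reaches {A,C,N,W,Y} ∋ A.
{Y}: M⊥A given {Y} in G with M→· removed — back-door holds.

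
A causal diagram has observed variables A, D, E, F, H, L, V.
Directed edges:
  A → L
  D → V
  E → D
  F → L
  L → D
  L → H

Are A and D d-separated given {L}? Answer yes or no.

Bayes-Ball from A | {L} reaches {F}.
D ∉ reach(A|{L}) ⇒ A ⊥ D | {L}.

Yes — A ⊥ D | {L}.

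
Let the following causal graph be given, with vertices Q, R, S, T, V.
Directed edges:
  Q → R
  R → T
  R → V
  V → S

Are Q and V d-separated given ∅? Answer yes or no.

No — Q and V are d-connected given ∅.

Bayes-Ball from Q | ∅ reaches {R,S,T,V}.
V ∈ reach(Q|∅) ⇒ Q ⊥̸ V | ∅.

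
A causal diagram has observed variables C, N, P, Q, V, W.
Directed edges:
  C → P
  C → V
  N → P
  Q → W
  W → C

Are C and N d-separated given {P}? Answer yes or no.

No — C and N are d-connected given {P}.

Bayes-Ball from C | {P} reaches {N,Q,V,W}.
N ∈ reach(C|{P}) ⇒ C ⊥̸ N | {P}.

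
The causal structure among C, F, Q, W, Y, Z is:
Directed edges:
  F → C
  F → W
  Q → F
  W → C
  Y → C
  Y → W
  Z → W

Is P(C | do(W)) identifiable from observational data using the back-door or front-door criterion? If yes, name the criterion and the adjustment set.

P(C|do(W)): backdoor, adjust for {F, Y}.

desc(W)\{W}={C}; candidates ⊆ {F,Q,Y,Z}.
size 0: {}; under {} W still reaches {C,F,Q,Y,Z} ∋ C.
size 1: {F}, {Q}, {Y} …(+1); under {F} W still reaches {C,Y,Z} ∋ C.
{F,Y}: W⊥C given {F,Y} in G with W→· removed — back-door holds.
P(C|do(W)) = Σ_{F,Y} P(C|W,F,Y)·P(F,Y).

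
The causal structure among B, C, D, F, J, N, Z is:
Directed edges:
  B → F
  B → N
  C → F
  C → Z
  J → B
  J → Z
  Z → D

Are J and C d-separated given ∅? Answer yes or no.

Yes — J ⊥ C | ∅.

Bayes-Ball from J | ∅ reaches {B,D,F,N,Z}.
C ∉ reach(J|∅) ⇒ J ⊥ C | ∅.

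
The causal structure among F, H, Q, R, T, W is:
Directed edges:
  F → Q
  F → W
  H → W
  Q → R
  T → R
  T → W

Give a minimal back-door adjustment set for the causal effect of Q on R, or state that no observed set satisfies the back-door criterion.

desc(Q)\{Q}={R}; candidates ⊆ {F,H,T,W}.
∅: Q⊥R given ∅ in G with Q→· removed — back-door holds.

Q→R: minimal back-door set ∅.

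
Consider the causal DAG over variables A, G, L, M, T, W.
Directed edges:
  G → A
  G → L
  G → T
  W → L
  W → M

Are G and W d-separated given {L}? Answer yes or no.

No — G and W are d-connected given {L}.

Bayes-Ball from G | {L} reaches {A,M,T,W}.
W ∈ reach(G|{L}) ⇒ G ⊥̸ W | {L}.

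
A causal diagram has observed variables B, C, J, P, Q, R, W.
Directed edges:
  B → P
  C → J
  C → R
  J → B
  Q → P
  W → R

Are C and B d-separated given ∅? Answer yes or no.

Bayes-Ball from C | ∅ reaches {B,J,P,R}.
B ∈ reach(C|∅) ⇒ C ⊥̸ B | ∅.

No — C and B are d-connected given ∅.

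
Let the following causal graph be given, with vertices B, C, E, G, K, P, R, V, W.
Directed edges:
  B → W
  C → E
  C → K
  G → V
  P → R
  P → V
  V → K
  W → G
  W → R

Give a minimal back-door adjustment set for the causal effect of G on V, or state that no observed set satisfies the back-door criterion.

desc(G)\{G}={K,V}; candidates ⊆ {B,C,E,P,R,W}.
∅: G⊥V given ∅ in G with G→· removed — back-door holds.

G→V: minimal back-door set ∅.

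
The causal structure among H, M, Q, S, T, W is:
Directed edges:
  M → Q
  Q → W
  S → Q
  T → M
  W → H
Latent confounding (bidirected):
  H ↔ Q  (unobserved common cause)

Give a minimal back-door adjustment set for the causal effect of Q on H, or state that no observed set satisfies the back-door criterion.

Q→H: no observed back-door set.

desc(Q)\{Q}={H,W}; candidates ⊆ {M,S,T}.
Q↔H: latent back-door arc(s) into Q.
size 0: {}; under {} Q still reaches {H,M,S,T} ∋ H.
size 1: {M}, {S}, {T}; under {M} Q still reaches {H,S} ∋ H.
size 2: {M,S}, {M,T}, {S,T}; under {M,S} Q still reaches {H} ∋ H.
Q↔H cannot be blocked by any observed set — no back-door set.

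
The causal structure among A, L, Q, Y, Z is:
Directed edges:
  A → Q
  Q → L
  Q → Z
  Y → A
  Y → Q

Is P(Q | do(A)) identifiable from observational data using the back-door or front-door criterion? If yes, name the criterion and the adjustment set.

P(Q|do(A)): backdoor, adjust for {Y}.

desc(A)\{A}={L,Q,Z}; candidates ⊆ {Y}.
size 0: {}; under {} A still reaches {L,Q,Y,Z} ∋ Q.
{Y}: A⊥Q given {Y} in G with A→· removed — back-door holds.
P(Q|do(A)) = Σ_{Y} P(Q|A,Y)·P(Y).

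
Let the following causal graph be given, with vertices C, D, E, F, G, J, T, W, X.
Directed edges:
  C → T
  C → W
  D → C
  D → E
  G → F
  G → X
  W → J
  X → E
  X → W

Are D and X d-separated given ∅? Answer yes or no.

Bayes-Ball from D | ∅ reaches {C,E,J,T,W}.
X ∉ reach(D|∅) ⇒ D ⊥ X | ∅.

Yes — D ⊥ X | ∅.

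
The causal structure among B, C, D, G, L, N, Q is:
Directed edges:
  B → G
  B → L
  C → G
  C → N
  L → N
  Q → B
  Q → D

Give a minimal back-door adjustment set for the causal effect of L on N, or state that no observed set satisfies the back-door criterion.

L→N: minimal back-door set ∅.

desc(L)\{L}={N}; candidates ⊆ {B,C,D,G,Q}.
∅: L⊥N given ∅ in G with L→· removed — back-door holds.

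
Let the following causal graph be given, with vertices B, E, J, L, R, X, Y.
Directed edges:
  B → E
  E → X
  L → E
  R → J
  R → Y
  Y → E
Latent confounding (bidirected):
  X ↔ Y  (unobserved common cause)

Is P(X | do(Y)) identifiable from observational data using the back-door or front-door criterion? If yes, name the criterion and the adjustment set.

P(X|do(Y)): frontdoor, adjust for {E}.

desc(Y)\{Y}={E,X}; candidates ⊆ {B,J,L,R}.
Y↔X: latent back-door arc(s) into Y.
size 0: {}; under {} Y still reaches {J,R,X} ∋ X.
size 1: {B}, {J}, {L} …(+1); under {B} Y still reaches {J,R,X} ∋ X.
size 2: {B,J}, {B,L}, {B,R} …(+3); under {B,J} Y still reaches {R,X} ∋ X.
Y↔X cannot be blocked by any observed set — no back-door set.
{E}: (i) intercepts every directed Y→X path; (ii) no back-door Y→{E}; (iii) {Y} blocks every back-door {E}→X. Front-door holds.
P(X|do(Y)) = Σ_{E} P(E|Y) Σ_{Y'} P(X|E,Y')P(Y').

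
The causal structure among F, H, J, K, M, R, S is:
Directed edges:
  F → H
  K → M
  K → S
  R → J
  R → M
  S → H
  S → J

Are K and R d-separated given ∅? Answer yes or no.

Bayes-Ball from K | ∅ reaches {H,J,M,S}.
R ∉ reach(K|∅) ⇒ K ⊥ R | ∅.

Yes — K ⊥ R | ∅.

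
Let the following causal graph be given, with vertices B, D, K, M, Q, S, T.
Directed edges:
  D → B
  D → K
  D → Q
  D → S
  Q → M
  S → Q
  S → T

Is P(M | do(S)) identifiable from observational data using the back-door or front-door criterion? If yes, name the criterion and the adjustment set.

P(M|do(S)): backdoor, adjust for {D}.

desc(S)\{S}={M,Q,T}; candidates ⊆ {B,D,K}.
size 0: {}; under {} S still reaches {B,D,K,M,Q} ∋ M.
{D}: S⊥M given {D} in G with S→· removed — back-door holds.
P(M|do(S)) = Σ_{D} P(M|S,D)·P(D).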